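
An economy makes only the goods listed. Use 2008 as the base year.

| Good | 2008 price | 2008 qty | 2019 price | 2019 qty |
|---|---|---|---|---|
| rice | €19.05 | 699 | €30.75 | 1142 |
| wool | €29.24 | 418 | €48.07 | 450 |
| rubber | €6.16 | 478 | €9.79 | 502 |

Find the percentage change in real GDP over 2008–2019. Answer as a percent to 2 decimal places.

33.43%

Real GDP 2008 = Nominal GDP 2008 = 19.05·699 + 29.24·418 + 6.16·478 = 28482.75.
Real GDP 2019 (at 2008 prices) = 19.05·1142 + 29.24·450 + 6.16·502 = 38005.42.
Real growth = 38005.42/28482.75 − 1 = 0.3343.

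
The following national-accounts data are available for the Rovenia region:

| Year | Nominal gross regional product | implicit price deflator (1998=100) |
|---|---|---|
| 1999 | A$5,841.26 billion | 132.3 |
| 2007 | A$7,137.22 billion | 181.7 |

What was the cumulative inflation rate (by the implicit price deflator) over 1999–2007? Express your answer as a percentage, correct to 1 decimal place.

Price-level change = 181.7 / 132.3 − 1 = 0.3734.

37.3%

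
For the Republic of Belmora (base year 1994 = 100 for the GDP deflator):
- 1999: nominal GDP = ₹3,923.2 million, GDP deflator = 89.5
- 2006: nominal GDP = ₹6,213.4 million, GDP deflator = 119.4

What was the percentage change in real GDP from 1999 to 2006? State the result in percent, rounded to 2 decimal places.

18.72%

Real GDP 1999 = 3923.2 / 0.895 = 4383.46.
Real GDP 2006 = 6213.4 / 1.194 = 5203.85.
Real growth = 5203.85 / 4383.46 − 1 = 0.1872.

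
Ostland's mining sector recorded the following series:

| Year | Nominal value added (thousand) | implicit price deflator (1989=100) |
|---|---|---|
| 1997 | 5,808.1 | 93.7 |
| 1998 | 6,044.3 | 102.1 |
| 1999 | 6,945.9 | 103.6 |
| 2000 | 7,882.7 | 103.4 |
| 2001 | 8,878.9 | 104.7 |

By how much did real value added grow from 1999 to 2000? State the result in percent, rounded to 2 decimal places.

Real value added 1999 = 6945.9/1.036 = 6704.54.
Real value added 2000 = 7882.7/1.034 = 7623.50.
Change = 7623.50/6704.54 − 1 = 0.1371.

13.71%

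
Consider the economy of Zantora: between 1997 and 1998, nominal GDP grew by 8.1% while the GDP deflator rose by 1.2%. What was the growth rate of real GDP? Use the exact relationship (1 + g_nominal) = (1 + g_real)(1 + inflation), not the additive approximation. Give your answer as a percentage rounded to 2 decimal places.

6.82%

(1 + g_nom) = (1 + g_real)(1 + π), so g_real = 1.0810 / 1.0120 − 1 = 0.06818.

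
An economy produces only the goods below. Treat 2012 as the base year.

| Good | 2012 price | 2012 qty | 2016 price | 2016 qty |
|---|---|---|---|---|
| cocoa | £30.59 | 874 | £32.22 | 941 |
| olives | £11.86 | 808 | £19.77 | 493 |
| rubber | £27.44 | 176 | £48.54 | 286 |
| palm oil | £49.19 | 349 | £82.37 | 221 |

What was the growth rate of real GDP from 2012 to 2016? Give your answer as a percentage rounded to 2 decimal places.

-8.51%

Real GDP 2012 = Nominal GDP 2012 = 30.59·874 + 11.86·808 + 27.44·176 + 49.19·349 = 58315.29.
Real GDP 2016 (at 2012 prices) = 30.59·941 + 11.86·493 + 27.44·286 + 49.19·221 = 53351.00.
Real growth = 53351.00/58315.29 − 1 = -0.0851.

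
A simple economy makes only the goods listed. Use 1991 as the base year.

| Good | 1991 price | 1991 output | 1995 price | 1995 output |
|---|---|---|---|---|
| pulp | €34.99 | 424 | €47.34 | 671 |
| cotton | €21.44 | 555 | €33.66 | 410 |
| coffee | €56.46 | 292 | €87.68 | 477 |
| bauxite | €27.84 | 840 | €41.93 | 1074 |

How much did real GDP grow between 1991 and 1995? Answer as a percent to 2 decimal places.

33.77%

Real GDP 1991 = Nominal GDP 1991 = 34.99·424 + 21.44·555 + 56.46·292 + 27.84·840 = 66606.88.
Real GDP 1995 (at 1991 prices) = 34.99·671 + 21.44·410 + 56.46·477 + 27.84·1074 = 89100.27.
Real growth = 89100.27/66606.88 − 1 = 0.3377.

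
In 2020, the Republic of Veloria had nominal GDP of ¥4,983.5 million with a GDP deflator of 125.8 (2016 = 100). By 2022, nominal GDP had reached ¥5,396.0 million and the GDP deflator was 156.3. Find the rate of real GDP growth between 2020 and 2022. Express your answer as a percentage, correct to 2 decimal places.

-12.85%

Real GDP 2020 = 4983.5 / 1.258 = 3961.45.
Real GDP 2022 = 5396.0 / 1.563 = 3452.34.
Real growth = 3452.34 / 3961.45 − 1 = -0.1285.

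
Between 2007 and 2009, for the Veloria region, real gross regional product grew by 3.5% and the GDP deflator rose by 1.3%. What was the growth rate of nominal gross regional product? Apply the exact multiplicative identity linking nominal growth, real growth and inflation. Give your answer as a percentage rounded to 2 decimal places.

4.85%

(1 + g_nom) = (1 + g_real)(1 + π) = 1.0350 × 1.0130 = 1.04846.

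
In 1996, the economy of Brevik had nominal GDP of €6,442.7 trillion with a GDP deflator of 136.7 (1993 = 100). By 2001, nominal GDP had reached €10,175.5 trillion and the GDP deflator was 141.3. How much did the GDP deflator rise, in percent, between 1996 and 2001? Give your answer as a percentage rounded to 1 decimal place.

Price-level change = 141.3 / 136.7 − 1 = 0.0337.

3.4%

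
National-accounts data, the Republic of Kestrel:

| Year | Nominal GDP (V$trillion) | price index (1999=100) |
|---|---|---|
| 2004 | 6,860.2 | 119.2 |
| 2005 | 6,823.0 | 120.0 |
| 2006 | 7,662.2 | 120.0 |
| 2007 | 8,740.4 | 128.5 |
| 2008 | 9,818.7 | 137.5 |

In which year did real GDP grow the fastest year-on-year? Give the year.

2006

2005: real = 6823.0/1.200 = 5685.83; growth vs 2004 (5755.20) = -1.21%.
2006: real = 7662.2/1.200 = 6385.17; growth vs 2005 (5685.83) = 12.30%.
2007: real = 8740.4/1.285 = 6801.87; growth vs 2006 (6385.17) = 6.53%.
2008: real = 9818.7/1.375 = 7140.87; growth vs 2007 (6801.87) = 4.98%.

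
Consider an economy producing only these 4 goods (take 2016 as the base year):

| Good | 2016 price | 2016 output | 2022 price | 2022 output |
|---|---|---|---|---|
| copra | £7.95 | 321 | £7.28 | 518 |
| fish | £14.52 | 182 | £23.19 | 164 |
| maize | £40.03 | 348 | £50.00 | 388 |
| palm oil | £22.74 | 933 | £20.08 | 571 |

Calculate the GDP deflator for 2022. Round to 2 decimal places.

Nominal GDP 2022 = 7.28·518 + 23.19·164 + 50.00·388 + 20.08·571 = 38439.88.
Real GDP 2022 (at 2016 prices) = 7.95·518 + 14.52·164 + 40.03·388 + 22.74·571 = 35015.56.
Deflator = Nominal/Real × 100 = 38439.88/35015.56 × 100 = 109.779.

109.78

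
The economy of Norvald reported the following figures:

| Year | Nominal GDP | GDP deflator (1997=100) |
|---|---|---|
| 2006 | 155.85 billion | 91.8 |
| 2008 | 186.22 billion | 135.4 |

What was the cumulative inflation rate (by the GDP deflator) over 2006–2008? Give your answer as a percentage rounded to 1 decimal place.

Price-level change = 135.4 / 91.8 − 1 = 0.4749.

47.5%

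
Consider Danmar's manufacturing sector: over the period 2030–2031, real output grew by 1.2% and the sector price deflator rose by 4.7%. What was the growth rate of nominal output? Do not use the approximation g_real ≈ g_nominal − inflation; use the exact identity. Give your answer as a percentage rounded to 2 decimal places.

5.96%

(1 + g_nom) = (1 + g_real)(1 + π) = 1.0120 × 1.0470 = 1.05956.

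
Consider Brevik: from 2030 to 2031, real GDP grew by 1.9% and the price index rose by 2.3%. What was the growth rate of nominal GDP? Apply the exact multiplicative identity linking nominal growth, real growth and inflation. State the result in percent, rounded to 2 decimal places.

4.24%

(1 + g_nom) = (1 + g_real)(1 + π) = 1.0190 × 1.0230 = 1.04244.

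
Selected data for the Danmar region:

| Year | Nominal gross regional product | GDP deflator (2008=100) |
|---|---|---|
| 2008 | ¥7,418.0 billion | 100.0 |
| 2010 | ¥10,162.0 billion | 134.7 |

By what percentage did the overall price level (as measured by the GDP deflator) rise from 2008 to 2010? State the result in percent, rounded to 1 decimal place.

34.7%

Price-level change = 134.7 / 100.0 − 1 = 0.3470.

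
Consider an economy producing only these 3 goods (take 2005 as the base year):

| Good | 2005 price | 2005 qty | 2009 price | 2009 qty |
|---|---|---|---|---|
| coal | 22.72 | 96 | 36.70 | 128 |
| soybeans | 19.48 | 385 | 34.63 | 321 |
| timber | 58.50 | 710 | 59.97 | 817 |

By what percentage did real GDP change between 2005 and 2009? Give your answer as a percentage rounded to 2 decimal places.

11.21%

Real GDP 2005 = Nominal GDP 2005 = 22.72·96 + 19.48·385 + 58.50·710 = 51215.92.
Real GDP 2009 (at 2005 prices) = 22.72·128 + 19.48·321 + 58.50·817 = 56955.74.
Real growth = 56955.74/51215.92 − 1 = 0.1121.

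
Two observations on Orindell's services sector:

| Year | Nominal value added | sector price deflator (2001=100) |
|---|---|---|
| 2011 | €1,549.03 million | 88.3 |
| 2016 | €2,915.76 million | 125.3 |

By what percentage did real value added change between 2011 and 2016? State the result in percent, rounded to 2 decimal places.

32.65%

Deflate each year: 2011 → 1549.03/0.883 = 1754.28; 2016 → 2915.76/1.253 = 2327.02.
So real value added changed by 2327.02/1754.28 − 1 = 0.3265, i.e. 32.65%.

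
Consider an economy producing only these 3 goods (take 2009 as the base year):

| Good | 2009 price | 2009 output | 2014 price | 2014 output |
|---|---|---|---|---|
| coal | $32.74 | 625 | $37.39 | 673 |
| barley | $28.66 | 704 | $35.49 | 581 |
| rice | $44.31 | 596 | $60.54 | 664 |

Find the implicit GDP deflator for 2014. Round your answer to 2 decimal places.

126.24

Nominal GDP 2014 = 37.39·673 + 35.49·581 + 60.54·664 = 85981.72.
Real GDP 2014 (at 2009 prices) = 32.74·673 + 28.66·581 + 44.31·664 = 68107.32.
Deflator = Nominal/Real × 100 = 85981.72/68107.32 × 100 = 126.244.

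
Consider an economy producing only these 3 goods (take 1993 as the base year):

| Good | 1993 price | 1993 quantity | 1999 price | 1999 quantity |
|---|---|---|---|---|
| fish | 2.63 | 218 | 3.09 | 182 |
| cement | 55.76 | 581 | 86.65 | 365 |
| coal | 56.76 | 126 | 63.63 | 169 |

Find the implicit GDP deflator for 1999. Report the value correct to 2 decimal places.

Nominal GDP 1999 = 3.09·182 + 86.65·365 + 63.63·169 = 42943.10.
Real GDP 1999 (at 1993 prices) = 2.63·182 + 55.76·365 + 56.76·169 = 30423.50.
Deflator = Nominal/Real × 100 = 42943.10/30423.50 × 100 = 141.151.

141.15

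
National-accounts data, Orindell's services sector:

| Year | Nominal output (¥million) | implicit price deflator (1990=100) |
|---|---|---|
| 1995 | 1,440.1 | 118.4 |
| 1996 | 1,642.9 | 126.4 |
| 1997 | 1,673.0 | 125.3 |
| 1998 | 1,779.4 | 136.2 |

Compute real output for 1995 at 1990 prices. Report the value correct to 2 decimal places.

Real output 1995 = 1440.1 / 1.184 = 1216.30.

¥1,216.30 million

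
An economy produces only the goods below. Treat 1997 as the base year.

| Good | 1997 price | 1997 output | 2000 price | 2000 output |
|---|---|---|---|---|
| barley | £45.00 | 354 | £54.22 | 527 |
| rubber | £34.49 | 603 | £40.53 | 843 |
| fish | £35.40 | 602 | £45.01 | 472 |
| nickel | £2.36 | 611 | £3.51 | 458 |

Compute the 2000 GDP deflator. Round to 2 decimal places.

121.27

Nominal GDP 2000 = 54.22·527 + 40.53·843 + 45.01·472 + 3.51·458 = 85593.03.
Real GDP 2000 (at 1997 prices) = 45.00·527 + 34.49·843 + 35.40·472 + 2.36·458 = 70579.75.
Deflator = Nominal/Real × 100 = 85593.03/70579.75 × 100 = 121.271.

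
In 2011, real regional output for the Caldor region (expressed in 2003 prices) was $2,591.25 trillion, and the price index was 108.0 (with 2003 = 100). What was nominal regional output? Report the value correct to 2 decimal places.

$2,798.55 trillion

Nominal regional output = Real × (price index/100) = 2591.25 × 1.080 = 2798.55.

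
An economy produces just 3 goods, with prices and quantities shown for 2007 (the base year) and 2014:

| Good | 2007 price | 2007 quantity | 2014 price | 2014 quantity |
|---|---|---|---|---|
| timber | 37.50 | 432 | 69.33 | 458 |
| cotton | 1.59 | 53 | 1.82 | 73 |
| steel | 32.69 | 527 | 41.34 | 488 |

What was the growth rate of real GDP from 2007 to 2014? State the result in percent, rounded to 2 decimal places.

-0.80%

Real GDP 2007 = Nominal GDP 2007 = 37.50·432 + 1.59·53 + 32.69·527 = 33511.90.
Real GDP 2014 (at 2007 prices) = 37.50·458 + 1.59·73 + 32.69·488 = 33243.79.
Real growth = 33243.79/33511.90 − 1 = -0.0080.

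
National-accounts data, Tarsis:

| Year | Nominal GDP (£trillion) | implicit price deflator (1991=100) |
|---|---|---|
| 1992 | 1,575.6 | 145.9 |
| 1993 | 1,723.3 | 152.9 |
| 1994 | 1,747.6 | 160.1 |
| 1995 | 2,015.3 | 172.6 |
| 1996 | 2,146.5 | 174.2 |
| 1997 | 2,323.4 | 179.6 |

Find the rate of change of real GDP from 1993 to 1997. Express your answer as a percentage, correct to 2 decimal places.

14.78%

Real GDP 1993 = 1723.3/1.529 = 1127.08.
Real GDP 1997 = 2323.4/1.796 = 1293.65.
Change = 1293.65/1127.08 − 1 = 0.1478.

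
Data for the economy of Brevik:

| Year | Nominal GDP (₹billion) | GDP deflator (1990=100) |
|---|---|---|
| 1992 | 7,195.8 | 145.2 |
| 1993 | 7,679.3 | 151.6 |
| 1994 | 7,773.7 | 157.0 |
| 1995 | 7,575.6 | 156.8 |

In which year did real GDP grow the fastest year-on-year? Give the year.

1993: real = 7679.3/1.516 = 5065.50; growth vs 1992 (4955.79) = 2.21%.
1994: real = 7773.7/1.570 = 4951.40; growth vs 1993 (5065.50) = -2.25%.
1995: real = 7575.6/1.568 = 4831.38; growth vs 1994 (4951.40) = -2.42%.

1993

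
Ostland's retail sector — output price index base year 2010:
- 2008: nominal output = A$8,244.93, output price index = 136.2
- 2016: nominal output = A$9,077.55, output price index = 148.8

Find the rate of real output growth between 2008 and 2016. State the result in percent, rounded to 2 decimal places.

0.78%

Deflate each year: 2008 → 8244.93/1.362 = 6053.55; 2016 → 9077.55/1.488 = 6100.50.
So real output changed by 6100.50/6053.55 − 1 = 0.0078, i.e. 0.78%.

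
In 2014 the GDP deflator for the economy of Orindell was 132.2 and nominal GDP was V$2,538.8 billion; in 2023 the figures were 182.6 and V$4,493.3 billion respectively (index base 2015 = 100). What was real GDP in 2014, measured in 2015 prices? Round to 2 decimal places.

Real GDP = Nominal / (GDP deflator/100) = 2538.8 / 1.322 = 1920.42.

V$1,920.42 billion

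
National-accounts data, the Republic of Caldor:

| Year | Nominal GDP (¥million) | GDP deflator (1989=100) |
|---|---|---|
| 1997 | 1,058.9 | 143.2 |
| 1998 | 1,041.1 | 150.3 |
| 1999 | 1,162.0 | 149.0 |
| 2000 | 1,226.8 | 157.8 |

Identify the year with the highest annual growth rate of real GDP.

1999

1998: real = 1041.1/1.503 = 692.68; growth vs 1997 (739.46) = -6.33%.
1999: real = 1162.0/1.490 = 779.87; growth vs 1998 (692.68) = 12.59%.
2000: real = 1226.8/1.578 = 777.44; growth vs 1999 (779.87) = -0.31%.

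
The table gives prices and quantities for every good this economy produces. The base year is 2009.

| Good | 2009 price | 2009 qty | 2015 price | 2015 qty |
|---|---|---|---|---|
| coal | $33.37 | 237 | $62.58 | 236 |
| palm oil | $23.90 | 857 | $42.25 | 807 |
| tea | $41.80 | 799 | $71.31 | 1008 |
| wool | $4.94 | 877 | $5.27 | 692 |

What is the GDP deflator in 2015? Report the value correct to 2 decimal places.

Nominal GDP 2015 = 62.58·236 + 42.25·807 + 71.31·1008 + 5.27·692 = 124391.95.
Real GDP 2015 (at 2009 prices) = 33.37·236 + 23.90·807 + 41.80·1008 + 4.94·692 = 72715.50.
Deflator = Nominal/Real × 100 = 124391.95/72715.50 × 100 = 171.067.

171.07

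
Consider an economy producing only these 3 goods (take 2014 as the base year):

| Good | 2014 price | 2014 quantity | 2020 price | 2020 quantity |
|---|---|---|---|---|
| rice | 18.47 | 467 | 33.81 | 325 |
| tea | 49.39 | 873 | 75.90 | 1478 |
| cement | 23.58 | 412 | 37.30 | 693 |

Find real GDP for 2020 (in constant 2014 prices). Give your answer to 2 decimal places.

95342.11

Real GDP 2020 = Σ (p_2014 × q_2020) = 18.47·325 + 49.39·1478 + 23.58·693 = 95342.11.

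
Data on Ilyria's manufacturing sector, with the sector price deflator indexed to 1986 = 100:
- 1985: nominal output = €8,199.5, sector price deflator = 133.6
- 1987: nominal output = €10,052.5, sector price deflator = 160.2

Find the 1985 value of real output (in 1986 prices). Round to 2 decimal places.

€6,137.35

Real output = Nominal / (sector price deflator/100) = 8199.5 / 1.336 = 6137.35.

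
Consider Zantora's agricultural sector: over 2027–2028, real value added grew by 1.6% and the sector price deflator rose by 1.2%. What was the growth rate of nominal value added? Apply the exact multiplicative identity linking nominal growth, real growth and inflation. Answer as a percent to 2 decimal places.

2.82%

(1 + g_nom) = (1 + g_real)(1 + π) = 1.0160 × 1.0120 = 1.02819.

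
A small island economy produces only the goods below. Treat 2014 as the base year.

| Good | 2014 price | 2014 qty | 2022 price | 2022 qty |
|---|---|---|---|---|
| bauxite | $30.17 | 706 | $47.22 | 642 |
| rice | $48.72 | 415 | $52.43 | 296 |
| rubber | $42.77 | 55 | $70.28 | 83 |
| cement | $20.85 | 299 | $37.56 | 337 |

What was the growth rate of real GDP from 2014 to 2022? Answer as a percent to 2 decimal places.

Real GDP 2014 = Nominal GDP 2014 = 30.17·706 + 48.72·415 + 42.77·55 + 20.85·299 = 50105.32.
Real GDP 2022 (at 2014 prices) = 30.17·642 + 48.72·296 + 42.77·83 + 20.85·337 = 44366.62.
Real growth = 44366.62/50105.32 − 1 = -0.1145.

-11.45%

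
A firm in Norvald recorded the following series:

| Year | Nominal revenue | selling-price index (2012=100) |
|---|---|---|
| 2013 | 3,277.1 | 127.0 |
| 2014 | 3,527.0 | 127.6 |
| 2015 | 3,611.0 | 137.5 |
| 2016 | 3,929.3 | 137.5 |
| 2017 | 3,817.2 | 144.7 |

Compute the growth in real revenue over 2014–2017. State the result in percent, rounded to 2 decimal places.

Real revenue 2014 = 3527.0/1.276 = 2764.11.
Real revenue 2017 = 3817.2/1.447 = 2638.01.
Change = 2638.01/2764.11 − 1 = -0.0456.

-4.56%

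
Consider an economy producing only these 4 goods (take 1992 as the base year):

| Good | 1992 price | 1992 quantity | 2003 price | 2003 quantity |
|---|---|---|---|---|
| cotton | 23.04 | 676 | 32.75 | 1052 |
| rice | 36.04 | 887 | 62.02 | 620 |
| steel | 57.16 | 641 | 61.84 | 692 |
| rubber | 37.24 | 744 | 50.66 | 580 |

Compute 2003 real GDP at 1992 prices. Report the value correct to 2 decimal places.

Real GDP 2003 = Σ (p_1992 × q_2003) = 23.04·1052 + 36.04·620 + 57.16·692 + 37.24·580 = 107736.80.

107736.80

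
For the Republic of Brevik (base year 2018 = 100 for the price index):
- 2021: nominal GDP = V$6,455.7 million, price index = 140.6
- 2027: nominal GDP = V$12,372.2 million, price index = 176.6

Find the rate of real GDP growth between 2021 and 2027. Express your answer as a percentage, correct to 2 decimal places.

Real GDP 2021 = 6455.7 / 1.406 = 4591.54.
Real GDP 2027 = 12372.2 / 1.766 = 7005.78.
Real growth = 7005.78 / 4591.54 − 1 = 0.5258.

52.58%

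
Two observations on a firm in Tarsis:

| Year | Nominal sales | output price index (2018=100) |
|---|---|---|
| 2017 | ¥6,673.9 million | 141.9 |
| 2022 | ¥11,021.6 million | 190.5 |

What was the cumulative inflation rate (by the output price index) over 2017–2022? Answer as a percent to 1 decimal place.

34.2%

Price-level change = 190.5 / 141.9 − 1 = 0.3425.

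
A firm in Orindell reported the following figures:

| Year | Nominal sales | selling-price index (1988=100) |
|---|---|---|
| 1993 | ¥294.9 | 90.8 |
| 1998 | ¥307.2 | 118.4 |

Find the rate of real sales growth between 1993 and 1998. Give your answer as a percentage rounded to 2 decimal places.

-20.11%

Real sales 1993 = 294.9 / 0.908 = 324.78.
Real sales 1998 = 307.2 / 1.184 = 259.46.
Real growth = 259.46 / 324.78 − 1 = -0.2011.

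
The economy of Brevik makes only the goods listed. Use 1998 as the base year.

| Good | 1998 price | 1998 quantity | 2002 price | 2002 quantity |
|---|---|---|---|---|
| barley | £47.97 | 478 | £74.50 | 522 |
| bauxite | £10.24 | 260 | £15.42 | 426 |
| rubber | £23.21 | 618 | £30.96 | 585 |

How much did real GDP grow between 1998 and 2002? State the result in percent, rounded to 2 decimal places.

7.62%

Real GDP 1998 = Nominal GDP 1998 = 47.97·478 + 10.24·260 + 23.21·618 = 39935.84.
Real GDP 2002 (at 1998 prices) = 47.97·522 + 10.24·426 + 23.21·585 = 42980.43.
Real growth = 42980.43/39935.84 − 1 = 0.0762.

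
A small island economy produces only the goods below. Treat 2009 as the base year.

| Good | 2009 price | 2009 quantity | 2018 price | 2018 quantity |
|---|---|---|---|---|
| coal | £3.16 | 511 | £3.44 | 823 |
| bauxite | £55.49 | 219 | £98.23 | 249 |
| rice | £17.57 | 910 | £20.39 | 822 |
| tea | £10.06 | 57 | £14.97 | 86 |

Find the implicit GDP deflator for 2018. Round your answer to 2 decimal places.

142.91

Nominal GDP 2018 = 3.44·823 + 98.23·249 + 20.39·822 + 14.97·86 = 45338.39.
Real GDP 2018 (at 2009 prices) = 3.16·823 + 55.49·249 + 17.57·822 + 10.06·86 = 31725.39.
Deflator = Nominal/Real × 100 = 45338.39/31725.39 × 100 = 142.909.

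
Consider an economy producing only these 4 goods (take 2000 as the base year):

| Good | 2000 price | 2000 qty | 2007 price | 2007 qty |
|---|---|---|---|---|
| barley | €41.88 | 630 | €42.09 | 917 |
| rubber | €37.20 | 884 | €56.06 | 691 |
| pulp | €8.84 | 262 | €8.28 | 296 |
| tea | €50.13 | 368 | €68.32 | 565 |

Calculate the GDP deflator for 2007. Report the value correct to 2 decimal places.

124.55

Nominal GDP 2007 = 42.09·917 + 56.06·691 + 8.28·296 + 68.32·565 = 118385.67.
Real GDP 2007 (at 2000 prices) = 41.88·917 + 37.20·691 + 8.84·296 + 50.13·565 = 95049.25.
Deflator = Nominal/Real × 100 = 118385.67/95049.25 × 100 = 124.552.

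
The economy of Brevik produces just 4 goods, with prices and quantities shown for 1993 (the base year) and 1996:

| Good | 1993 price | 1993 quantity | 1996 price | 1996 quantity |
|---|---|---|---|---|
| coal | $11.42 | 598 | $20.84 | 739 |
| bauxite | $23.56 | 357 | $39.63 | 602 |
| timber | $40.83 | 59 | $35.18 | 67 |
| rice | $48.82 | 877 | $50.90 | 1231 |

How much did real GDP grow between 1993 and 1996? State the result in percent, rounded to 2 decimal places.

Real GDP 1993 = Nominal GDP 1993 = 11.42·598 + 23.56·357 + 40.83·59 + 48.82·877 = 60464.19.
Real GDP 1996 (at 1993 prices) = 11.42·739 + 23.56·602 + 40.83·67 + 48.82·1231 = 85455.53.
Real growth = 85455.53/60464.19 − 1 = 0.4133.

41.33%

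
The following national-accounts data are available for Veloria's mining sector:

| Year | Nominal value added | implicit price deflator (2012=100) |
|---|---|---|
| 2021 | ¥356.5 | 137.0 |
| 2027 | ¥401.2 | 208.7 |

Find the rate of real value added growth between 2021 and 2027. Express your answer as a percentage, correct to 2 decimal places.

Real value added 2021 = 356.5 / 1.370 = 260.22.
Real value added 2027 = 401.2 / 2.087 = 192.24.
Real growth = 192.24 / 260.22 − 1 = -0.2612.

-26.12%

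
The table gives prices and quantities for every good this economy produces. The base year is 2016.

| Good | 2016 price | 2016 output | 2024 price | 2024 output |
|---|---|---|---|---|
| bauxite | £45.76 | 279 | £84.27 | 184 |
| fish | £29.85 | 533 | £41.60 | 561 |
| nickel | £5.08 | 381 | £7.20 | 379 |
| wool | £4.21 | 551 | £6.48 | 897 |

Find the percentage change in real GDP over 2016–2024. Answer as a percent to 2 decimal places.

-6.27%

Real GDP 2016 = Nominal GDP 2016 = 45.76·279 + 29.85·533 + 5.08·381 + 4.21·551 = 32932.28.
Real GDP 2024 (at 2016 prices) = 45.76·184 + 29.85·561 + 5.08·379 + 4.21·897 = 30867.38.
Real growth = 30867.38/32932.28 − 1 = -0.0627.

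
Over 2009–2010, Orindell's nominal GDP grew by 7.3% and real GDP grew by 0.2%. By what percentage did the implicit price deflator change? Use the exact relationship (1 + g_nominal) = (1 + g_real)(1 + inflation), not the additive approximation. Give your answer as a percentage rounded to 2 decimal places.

(1 + g_nom) = (1 + g_real)(1 + π), so π = 1.0730 / 1.0020 − 1 = 0.07086.

7.09%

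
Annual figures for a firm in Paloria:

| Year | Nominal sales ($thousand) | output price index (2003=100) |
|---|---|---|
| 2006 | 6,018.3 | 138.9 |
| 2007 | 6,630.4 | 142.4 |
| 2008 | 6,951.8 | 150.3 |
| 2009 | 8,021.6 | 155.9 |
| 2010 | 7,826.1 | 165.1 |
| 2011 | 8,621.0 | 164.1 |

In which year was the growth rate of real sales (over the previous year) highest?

2007: real = 6630.4/1.424 = 4656.18; growth vs 2006 (4332.83) = 7.46%.
2008: real = 6951.8/1.503 = 4625.28; growth vs 2007 (4656.18) = -0.66%.
2009: real = 8021.6/1.559 = 5145.35; growth vs 2008 (4625.28) = 11.24%.
2010: real = 7826.1/1.651 = 4740.22; growth vs 2009 (5145.35) = -7.87%.
2011: real = 8621.0/1.641 = 5253.50; growth vs 2010 (4740.22) = 10.83%.

2009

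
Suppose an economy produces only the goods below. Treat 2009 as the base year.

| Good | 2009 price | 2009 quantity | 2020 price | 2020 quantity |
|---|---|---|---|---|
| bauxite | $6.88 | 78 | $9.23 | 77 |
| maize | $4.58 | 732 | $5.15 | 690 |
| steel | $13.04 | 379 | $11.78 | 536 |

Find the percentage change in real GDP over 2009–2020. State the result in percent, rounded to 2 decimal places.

Real GDP 2009 = Nominal GDP 2009 = 6.88·78 + 4.58·732 + 13.04·379 = 8831.36.
Real GDP 2020 (at 2009 prices) = 6.88·77 + 4.58·690 + 13.04·536 = 10679.40.
Real growth = 10679.40/8831.36 − 1 = 0.2093.

20.93%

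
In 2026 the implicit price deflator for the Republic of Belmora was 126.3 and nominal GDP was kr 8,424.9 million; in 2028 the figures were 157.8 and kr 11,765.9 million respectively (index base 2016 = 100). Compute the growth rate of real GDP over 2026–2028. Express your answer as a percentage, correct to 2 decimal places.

11.78%

Deflate each year: 2026 → 8424.9/1.263 = 6670.55; 2028 → 11765.9/1.578 = 7456.21.
So real GDP changed by 7456.21/6670.55 − 1 = 0.1178, i.e. 11.78%.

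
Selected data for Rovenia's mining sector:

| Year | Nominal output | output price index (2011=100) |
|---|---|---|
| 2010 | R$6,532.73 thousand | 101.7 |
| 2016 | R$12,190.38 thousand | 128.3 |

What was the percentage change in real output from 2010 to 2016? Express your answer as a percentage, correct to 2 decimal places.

47.92%

Real output 2010 = 6532.73 / 1.017 = 6423.53.
Real output 2016 = 12190.38 / 1.283 = 9501.47.
Real growth = 9501.47 / 6423.53 − 1 = 0.4792.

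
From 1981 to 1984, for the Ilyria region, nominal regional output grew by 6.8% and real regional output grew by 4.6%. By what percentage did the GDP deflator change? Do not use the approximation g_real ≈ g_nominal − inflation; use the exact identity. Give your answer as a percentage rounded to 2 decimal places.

2.10%

(1 + g_nom) = (1 + g_real)(1 + π), so π = 1.0680 / 1.0460 − 1 = 0.02103.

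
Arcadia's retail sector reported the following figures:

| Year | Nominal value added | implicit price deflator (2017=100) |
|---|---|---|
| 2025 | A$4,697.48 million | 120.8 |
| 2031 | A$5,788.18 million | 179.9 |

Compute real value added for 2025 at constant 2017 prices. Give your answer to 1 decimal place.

A$3,888.6 million

Real value added = Nominal / (implicit price deflator/100) = 4697.48 / 1.208 = 3888.64.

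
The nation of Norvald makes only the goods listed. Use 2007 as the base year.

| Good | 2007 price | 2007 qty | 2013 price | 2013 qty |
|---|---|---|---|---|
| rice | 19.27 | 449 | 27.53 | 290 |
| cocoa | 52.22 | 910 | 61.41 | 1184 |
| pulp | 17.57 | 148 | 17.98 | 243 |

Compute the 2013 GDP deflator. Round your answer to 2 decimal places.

Nominal GDP 2013 = 27.53·290 + 61.41·1184 + 17.98·243 = 85062.28.
Real GDP 2013 (at 2007 prices) = 19.27·290 + 52.22·1184 + 17.57·243 = 71686.29.
Deflator = Nominal/Real × 100 = 85062.28/71686.29 × 100 = 118.659.

118.66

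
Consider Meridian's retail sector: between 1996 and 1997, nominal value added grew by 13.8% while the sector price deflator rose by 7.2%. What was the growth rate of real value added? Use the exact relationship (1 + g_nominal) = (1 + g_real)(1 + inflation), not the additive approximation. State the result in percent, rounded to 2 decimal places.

6.16%

(1 + g_nom) = (1 + g_real)(1 + π), so g_real = 1.1380 / 1.0720 − 1 = 0.06157.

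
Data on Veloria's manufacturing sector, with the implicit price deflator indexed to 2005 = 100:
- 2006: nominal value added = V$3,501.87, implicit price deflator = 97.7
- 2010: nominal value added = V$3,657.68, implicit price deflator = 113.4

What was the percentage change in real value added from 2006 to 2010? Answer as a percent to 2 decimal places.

Deflate each year: 2006 → 3501.87/0.977 = 3584.31; 2010 → 3657.68/1.134 = 3225.47.
So real value added changed by 3225.47/3584.31 − 1 = -0.1001, i.e. -10.01%.

-10.01%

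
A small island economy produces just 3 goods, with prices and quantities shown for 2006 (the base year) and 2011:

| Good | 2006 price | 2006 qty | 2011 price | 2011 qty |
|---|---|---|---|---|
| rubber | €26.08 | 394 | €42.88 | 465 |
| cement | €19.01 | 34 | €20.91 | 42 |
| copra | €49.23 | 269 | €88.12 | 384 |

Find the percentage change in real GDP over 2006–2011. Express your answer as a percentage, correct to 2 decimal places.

Real GDP 2006 = Nominal GDP 2006 = 26.08·394 + 19.01·34 + 49.23·269 = 24164.73.
Real GDP 2011 (at 2006 prices) = 26.08·465 + 19.01·42 + 49.23·384 = 31829.94.
Real growth = 31829.94/24164.73 − 1 = 0.3172.

31.72%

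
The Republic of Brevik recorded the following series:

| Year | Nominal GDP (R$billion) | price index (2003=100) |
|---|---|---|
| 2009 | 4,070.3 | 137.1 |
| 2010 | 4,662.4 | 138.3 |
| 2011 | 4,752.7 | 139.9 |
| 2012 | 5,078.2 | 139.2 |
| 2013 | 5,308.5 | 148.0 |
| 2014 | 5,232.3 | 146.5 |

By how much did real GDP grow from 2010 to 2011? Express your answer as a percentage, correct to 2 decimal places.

Real GDP 2010 = 4662.4/1.383 = 3371.22.
Real GDP 2011 = 4752.7/1.399 = 3397.21.
Change = 3397.21/3371.22 − 1 = 0.0077.

0.77%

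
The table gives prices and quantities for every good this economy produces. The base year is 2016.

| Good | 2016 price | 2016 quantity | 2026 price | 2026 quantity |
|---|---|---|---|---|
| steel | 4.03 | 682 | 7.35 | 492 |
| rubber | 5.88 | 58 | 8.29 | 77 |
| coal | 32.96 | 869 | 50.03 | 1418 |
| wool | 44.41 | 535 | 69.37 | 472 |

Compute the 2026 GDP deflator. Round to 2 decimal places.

Nominal GDP 2026 = 7.35·492 + 8.29·77 + 50.03·1418 + 69.37·472 = 107939.71.
Real GDP 2026 (at 2016 prices) = 4.03·492 + 5.88·77 + 32.96·1418 + 44.41·472 = 70134.32.
Deflator = Nominal/Real × 100 = 107939.71/70134.32 × 100 = 153.904.

153.90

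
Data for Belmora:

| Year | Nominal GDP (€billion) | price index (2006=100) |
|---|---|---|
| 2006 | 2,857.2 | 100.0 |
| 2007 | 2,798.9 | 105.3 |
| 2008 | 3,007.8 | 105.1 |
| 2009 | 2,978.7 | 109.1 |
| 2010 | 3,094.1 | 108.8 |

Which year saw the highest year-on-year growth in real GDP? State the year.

2007: real = 2798.9/1.053 = 2658.02; growth vs 2006 (2857.20) = -6.97%.
2008: real = 3007.8/1.051 = 2861.85; growth vs 2007 (2658.02) = 7.67%.
2009: real = 2978.7/1.091 = 2730.25; growth vs 2008 (2861.85) = -4.60%.
2010: real = 3094.1/1.088 = 2843.84; growth vs 2009 (2730.25) = 4.16%.

2008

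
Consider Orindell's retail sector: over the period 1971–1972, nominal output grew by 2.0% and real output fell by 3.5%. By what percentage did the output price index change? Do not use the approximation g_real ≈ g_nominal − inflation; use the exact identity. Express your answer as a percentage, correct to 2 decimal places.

5.70%

(1 + g_nom) = (1 + g_real)(1 + π), so π = 1.0200 / 0.9650 − 1 = 0.05699.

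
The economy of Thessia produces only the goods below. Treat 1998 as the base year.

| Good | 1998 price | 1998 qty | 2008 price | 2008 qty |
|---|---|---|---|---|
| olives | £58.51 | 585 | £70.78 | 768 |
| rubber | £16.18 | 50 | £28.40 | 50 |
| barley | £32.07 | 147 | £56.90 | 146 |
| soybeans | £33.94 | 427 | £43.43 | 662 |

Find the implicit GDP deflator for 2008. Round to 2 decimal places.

127.36

Nominal GDP 2008 = 70.78·768 + 28.40·50 + 56.90·146 + 43.43·662 = 92837.10.
Real GDP 2008 (at 1998 prices) = 58.51·768 + 16.18·50 + 32.07·146 + 33.94·662 = 72895.18.
Deflator = Nominal/Real × 100 = 92837.10/72895.18 × 100 = 127.357.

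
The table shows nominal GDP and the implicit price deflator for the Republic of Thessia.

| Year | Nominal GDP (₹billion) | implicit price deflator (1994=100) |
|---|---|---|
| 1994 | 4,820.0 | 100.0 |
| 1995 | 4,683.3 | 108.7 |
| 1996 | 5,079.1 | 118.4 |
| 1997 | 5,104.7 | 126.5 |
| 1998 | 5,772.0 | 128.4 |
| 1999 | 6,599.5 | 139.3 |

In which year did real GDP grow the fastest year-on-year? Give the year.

1995: real = 4683.3/1.087 = 4308.46; growth vs 1994 (4820.00) = -10.61%.
1996: real = 5079.1/1.184 = 4289.78; growth vs 1995 (4308.46) = -0.43%.
1997: real = 5104.7/1.265 = 4035.34; growth vs 1996 (4289.78) = -5.93%.
1998: real = 5772.0/1.284 = 4495.33; growth vs 1997 (4035.34) = 11.40%.
1999: real = 6599.5/1.393 = 4737.62; growth vs 1998 (4495.33) = 5.39%.

1998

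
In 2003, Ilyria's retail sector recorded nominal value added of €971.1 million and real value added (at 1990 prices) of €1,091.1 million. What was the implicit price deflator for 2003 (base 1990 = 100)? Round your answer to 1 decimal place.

implicit price deflator = (Nominal / Real) × 100 = 971.1 / 1091.1 × 100 = 89.00.

89.0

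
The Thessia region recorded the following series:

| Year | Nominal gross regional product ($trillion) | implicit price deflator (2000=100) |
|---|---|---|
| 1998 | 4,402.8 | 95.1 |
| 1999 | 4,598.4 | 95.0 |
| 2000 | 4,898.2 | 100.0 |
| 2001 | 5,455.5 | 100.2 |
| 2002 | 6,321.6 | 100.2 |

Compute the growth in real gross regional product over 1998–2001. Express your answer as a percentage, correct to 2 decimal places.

Real gross regional product 1998 = 4402.8/0.951 = 4629.65.
Real gross regional product 2001 = 5455.5/1.002 = 5444.61.
Change = 5444.61/4629.65 − 1 = 0.1760.

17.60%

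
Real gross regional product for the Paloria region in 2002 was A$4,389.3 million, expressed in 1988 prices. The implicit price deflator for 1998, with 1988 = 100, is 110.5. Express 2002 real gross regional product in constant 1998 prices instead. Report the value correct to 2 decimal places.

Real gross regional product in 1998 prices = Real gross regional product in 1988 prices × (P_1998/P_1988) = 4389.3 × 1.105 = 4850.18.

A$4,850.18 million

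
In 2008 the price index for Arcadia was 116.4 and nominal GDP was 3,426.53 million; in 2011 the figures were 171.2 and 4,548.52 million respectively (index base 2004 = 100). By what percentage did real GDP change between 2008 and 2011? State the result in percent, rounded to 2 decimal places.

Deflate each year: 2008 → 3426.53/1.164 = 2943.75; 2011 → 4548.52/1.712 = 2656.85.
So real GDP changed by 2656.85/2943.75 − 1 = -0.0975, i.e. -9.75%.

-9.75%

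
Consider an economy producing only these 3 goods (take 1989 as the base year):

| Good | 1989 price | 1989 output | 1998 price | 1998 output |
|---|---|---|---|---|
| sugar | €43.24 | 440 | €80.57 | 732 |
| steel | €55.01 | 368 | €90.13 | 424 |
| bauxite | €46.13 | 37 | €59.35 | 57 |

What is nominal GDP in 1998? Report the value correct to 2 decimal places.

€100575.31

Nominal GDP 1998 = Σ (p_1998 × q_1998) = 80.57·732 + 90.13·424 + 59.35·57 = 100575.31.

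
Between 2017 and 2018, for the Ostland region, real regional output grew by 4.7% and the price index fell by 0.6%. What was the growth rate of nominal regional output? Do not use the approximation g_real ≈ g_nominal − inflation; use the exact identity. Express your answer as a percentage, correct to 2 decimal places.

(1 + g_nom) = (1 + g_real)(1 + π) = 1.0470 × 0.9940 = 1.04072.

4.07%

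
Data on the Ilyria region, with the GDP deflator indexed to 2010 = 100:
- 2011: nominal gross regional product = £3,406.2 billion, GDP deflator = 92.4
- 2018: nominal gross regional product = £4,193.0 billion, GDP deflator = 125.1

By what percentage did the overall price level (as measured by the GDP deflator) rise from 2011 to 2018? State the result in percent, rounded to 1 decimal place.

Price-level change = 125.1 / 92.4 − 1 = 0.3539.

35.4%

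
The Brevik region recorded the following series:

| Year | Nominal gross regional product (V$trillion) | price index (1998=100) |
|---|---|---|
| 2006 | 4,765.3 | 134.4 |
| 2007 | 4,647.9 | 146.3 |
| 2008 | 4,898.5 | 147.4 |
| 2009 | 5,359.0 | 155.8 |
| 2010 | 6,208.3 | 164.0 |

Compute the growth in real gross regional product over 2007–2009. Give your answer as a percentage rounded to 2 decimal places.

Real gross regional product 2007 = 4647.9/1.463 = 3176.97.
Real gross regional product 2009 = 5359.0/1.558 = 3439.67.
Change = 3439.67/3176.97 − 1 = 0.0827.

8.27%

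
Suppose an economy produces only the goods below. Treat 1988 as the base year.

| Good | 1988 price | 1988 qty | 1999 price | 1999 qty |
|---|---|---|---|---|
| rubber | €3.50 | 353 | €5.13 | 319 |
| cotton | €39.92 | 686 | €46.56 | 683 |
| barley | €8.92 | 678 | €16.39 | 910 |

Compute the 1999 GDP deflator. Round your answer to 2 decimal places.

Nominal GDP 1999 = 5.13·319 + 46.56·683 + 16.39·910 = 48351.85.
Real GDP 1999 (at 1988 prices) = 3.50·319 + 39.92·683 + 8.92·910 = 36499.06.
Deflator = Nominal/Real × 100 = 48351.85/36499.06 × 100 = 132.474.

132.47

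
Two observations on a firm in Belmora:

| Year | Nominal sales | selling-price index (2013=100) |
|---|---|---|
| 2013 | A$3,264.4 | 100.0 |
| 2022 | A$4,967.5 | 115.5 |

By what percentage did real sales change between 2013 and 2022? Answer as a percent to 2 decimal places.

Real sales 2013 = 3264.4 / 1.000 = 3264.40.
Real sales 2022 = 4967.5 / 1.155 = 4300.87.
Real growth = 4300.87 / 3264.40 − 1 = 0.3175.

31.75%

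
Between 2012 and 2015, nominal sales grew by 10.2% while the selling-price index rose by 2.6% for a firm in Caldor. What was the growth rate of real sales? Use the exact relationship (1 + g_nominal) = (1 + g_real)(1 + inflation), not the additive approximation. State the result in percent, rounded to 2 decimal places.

(1 + g_nom) = (1 + g_real)(1 + π), so g_real = 1.1020 / 1.0260 − 1 = 0.07407.

7.41%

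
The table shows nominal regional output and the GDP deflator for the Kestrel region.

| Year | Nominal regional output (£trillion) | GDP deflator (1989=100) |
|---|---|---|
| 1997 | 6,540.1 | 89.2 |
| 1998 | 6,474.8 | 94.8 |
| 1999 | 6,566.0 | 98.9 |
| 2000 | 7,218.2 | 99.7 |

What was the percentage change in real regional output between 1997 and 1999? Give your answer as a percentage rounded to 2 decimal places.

Real regional output 1997 = 6540.1/0.892 = 7331.95.
Real regional output 1999 = 6566.0/0.989 = 6639.03.
Change = 6639.03/7331.95 − 1 = -0.0945.

-9.45%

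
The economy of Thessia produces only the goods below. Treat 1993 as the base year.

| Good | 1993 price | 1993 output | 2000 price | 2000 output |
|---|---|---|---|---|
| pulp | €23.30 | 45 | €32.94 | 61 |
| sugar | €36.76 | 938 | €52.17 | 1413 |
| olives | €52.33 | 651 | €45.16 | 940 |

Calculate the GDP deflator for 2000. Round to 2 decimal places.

115.23

Nominal GDP 2000 = 32.94·61 + 52.17·1413 + 45.16·940 = 118175.95.
Real GDP 2000 (at 1993 prices) = 23.30·61 + 36.76·1413 + 52.33·940 = 102553.38.
Deflator = Nominal/Real × 100 = 118175.95/102553.38 × 100 = 115.234.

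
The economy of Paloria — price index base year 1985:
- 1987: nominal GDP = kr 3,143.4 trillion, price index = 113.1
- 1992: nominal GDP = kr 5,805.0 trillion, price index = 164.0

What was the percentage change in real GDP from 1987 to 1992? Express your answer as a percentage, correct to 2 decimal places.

Real GDP 1987 = 3143.4 / 1.131 = 2779.31.
Real GDP 1992 = 5805.0 / 1.640 = 3539.63.
Real growth = 3539.63 / 2779.31 − 1 = 0.2736.

27.36%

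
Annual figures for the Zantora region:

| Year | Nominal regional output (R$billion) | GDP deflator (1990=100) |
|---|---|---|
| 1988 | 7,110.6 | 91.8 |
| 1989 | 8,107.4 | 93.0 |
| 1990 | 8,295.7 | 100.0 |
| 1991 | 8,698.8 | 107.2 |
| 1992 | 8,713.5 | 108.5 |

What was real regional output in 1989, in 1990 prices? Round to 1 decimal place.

R$8,717.6 billion

Real regional output 1989 = 8107.4 / 0.930 = 8717.63.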